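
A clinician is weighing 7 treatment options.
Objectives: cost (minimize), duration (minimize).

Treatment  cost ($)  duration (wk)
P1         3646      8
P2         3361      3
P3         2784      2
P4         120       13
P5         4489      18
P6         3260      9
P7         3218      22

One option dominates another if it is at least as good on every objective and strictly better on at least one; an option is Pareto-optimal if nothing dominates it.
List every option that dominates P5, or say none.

P1, P2, P3, P4, P6

P1: cost 3646≤4489, duration 8≤18 — dominates P5.
P2: cost 3361≤4489, duration 3≤18 — dominates P5.
P3: cost 2784≤4489, duration 2≤18 — dominates P5.
P4: cost 120≤4489, duration 13≤18 — dominates P5.
P6: cost 3260≤4489, duration 9≤18 — dominates P5.
Others (P7) are each worse than P5 on at least one objective.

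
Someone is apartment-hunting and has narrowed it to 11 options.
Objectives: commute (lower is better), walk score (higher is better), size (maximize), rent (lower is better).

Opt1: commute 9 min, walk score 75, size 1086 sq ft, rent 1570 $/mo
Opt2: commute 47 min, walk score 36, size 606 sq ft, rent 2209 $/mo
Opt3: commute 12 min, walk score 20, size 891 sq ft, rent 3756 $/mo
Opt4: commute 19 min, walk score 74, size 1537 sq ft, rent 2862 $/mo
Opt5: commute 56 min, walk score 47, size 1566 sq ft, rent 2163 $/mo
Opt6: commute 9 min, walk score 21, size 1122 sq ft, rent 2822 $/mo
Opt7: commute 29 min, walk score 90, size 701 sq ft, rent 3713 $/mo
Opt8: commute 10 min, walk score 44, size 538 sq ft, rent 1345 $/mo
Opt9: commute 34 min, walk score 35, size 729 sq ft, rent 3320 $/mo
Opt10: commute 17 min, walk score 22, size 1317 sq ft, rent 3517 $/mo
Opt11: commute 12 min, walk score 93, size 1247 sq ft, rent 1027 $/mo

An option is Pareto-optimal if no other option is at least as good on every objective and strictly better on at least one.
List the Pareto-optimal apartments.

Opt1, Opt4, Opt5, Opt6, Opt8, Opt10, Opt11

Opt1: not dominated.
Opt2: dominated by Opt1 (commute 9≤47, walk score 75≥36, size 1086≥606, rent 1570≤2209).
Opt3: dominated by Opt1 (commute 9≤12, walk score 75≥20, size 1086≥891, rent 1570≤3756).
Opt4: not dominated.
Opt5: not dominated (best size).
Opt6: not dominated.
Opt7: dominated by Opt11 (commute 12≤29, walk score 93≥90, size 1247≥701, rent 1027≤3713).
Opt8: not dominated.
Opt9: dominated by Opt1 (commute 9≤34, walk score 75≥35, size 1086≥729, rent 1570≤3320).
Opt10: not dominated.
Opt11: not dominated (best walk score).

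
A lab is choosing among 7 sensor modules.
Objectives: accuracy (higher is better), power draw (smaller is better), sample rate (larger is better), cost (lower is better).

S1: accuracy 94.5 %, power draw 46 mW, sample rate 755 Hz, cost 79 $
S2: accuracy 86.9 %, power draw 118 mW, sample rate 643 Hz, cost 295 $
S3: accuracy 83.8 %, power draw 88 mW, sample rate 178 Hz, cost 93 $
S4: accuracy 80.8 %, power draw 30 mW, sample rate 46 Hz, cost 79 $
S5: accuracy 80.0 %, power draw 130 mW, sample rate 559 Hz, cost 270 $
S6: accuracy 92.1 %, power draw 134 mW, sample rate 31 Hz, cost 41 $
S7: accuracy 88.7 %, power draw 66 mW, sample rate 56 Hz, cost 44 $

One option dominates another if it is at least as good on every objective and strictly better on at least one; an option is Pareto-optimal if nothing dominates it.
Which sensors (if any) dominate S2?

S1: accuracy 94.5≥86.9, power draw 46≤118, sample rate 755≥643, cost 79≤295 — dominates S2.
Others (S3, S4, S5, S6, S7) are each worse than S2 on at least one objective.

S1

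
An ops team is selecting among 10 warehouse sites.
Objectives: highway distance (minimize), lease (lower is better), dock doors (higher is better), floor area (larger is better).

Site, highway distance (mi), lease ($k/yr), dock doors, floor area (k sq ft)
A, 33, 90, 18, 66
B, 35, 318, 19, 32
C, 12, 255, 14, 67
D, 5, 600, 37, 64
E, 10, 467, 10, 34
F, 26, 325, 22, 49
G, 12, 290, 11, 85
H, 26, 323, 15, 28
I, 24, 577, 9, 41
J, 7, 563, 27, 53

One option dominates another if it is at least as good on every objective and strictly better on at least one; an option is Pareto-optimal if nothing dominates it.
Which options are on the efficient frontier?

A, B, C, D, E, F, G, H, J

A: not dominated (best lease).
B: not dominated.
C: not dominated.
D: not dominated (best highway distance).
E: not dominated.
F: not dominated.
G: not dominated (best floor area).
H: not dominated.
I: dominated by C (highway distance 12≤24, lease 255≤577, dock doors 14≥9, floor area 67≥41).
J: not dominated.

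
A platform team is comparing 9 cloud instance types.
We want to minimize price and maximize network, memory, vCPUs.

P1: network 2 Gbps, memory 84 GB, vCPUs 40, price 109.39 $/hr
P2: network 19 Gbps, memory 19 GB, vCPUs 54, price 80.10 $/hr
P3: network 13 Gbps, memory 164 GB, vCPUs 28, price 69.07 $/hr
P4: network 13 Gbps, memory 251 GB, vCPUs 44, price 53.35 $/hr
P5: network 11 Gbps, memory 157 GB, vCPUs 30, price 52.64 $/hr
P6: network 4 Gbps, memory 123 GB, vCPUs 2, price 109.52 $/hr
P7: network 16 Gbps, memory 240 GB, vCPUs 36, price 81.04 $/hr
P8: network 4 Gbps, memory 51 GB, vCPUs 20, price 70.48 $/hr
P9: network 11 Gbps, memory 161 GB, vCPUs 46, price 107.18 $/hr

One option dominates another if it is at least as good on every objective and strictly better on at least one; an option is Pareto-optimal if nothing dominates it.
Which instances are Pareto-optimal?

P2, P4, P5, P7, P9

P1: dominated by P4 (network 13≥2, memory 251≥84, vCPUs 44≥40, price 53.35≤109.39).
P2: not dominated (best network).
P3: dominated by P4 (network 13≥13, memory 251≥164, vCPUs 44≥28, price 53.35≤69.07).
P4: not dominated (best memory).
P5: not dominated (best price).
P6: dominated by P3 (network 13≥4, memory 164≥123, vCPUs 28≥2, price 69.07≤109.52).
P7: not dominated.
P8: dominated by P3 (network 13≥4, memory 164≥51, vCPUs 28≥20, price 69.07≤70.48).
P9: not dominated.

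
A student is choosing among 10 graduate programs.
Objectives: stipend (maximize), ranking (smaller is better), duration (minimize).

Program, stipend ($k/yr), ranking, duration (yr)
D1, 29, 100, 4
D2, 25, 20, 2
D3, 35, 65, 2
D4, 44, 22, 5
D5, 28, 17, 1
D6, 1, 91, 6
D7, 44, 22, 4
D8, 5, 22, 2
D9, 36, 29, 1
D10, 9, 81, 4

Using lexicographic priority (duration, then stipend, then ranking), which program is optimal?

D9

First minimize duration: best is 1, kept {D5, D9}.
Then maximize stipend: best is 36, kept {D9}.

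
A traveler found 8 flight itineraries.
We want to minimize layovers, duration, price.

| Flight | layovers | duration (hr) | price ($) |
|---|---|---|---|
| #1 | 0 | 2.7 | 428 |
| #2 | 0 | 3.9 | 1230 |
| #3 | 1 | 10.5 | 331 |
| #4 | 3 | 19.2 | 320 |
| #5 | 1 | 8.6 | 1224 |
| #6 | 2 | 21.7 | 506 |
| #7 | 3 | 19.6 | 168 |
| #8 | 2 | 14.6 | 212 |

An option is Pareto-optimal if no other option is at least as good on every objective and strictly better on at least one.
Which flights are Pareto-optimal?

#1, #3, #7, #8

#1: not dominated (best duration).
#2: dominated by #1 (layovers 0≤0, duration 2.7≤3.9, price 428≤1230).
#3: not dominated.
#4: dominated by #8 (layovers 2≤3, duration 14.6≤19.2, price 212≤320).
#5: dominated by #1 (layovers 0≤1, duration 2.7≤8.6, price 428≤1224).
#6: dominated by #1 (layovers 0≤2, duration 2.7≤21.7, price 428≤506).
#7: not dominated (best price).
#8: not dominated.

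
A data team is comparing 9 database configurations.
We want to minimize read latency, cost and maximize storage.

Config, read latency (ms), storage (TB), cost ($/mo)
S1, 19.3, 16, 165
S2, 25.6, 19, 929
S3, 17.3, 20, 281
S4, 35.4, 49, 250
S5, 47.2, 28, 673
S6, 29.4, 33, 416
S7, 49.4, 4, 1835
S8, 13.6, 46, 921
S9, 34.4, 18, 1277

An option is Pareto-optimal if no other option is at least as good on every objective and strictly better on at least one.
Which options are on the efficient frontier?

S1, S3, S4, S6, S8

S1: not dominated (best cost).
S2: dominated by S3 (read latency 17.3≤25.6, storage 20≥19, cost 281≤929).
S3: not dominated.
S4: not dominated (best storage).
S5: dominated by S4 (read latency 35.4≤47.2, storage 49≥28, cost 250≤673).
S6: not dominated.
S7: dominated by S1 (read latency 19.3≤49.4, storage 16≥4, cost 165≤1835).
S8: not dominated (best read latency).
S9: dominated by S2 (read latency 25.6≤34.4, storage 19≥18, cost 929≤1277).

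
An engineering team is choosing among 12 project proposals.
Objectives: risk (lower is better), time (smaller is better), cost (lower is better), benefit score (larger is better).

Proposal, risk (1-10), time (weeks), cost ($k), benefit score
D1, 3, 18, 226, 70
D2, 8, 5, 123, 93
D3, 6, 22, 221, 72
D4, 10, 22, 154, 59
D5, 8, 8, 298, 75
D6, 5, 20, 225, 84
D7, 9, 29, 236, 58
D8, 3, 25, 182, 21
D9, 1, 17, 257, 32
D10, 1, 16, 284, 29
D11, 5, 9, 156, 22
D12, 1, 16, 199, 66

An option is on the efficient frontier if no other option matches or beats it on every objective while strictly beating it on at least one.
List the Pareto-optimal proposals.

D1, D2, D3, D6, D8, D11, D12

D1: not dominated.
D2: not dominated (best time).
D3: not dominated.
D4: dominated by D2 (risk 8≤10, time 5≤22, cost 123≤154, benefit score 93≥59).
D5: dominated by D2 (risk 8≤8, time 5≤8, cost 123≤298, benefit score 93≥75).
D6: not dominated.
D7: dominated by D1 (risk 3≤9, time 18≤29, cost 226≤236, benefit score 70≥58).
D8: not dominated.
D9: dominated by D12 (risk 1≤1, time 16≤17, cost 199≤257, benefit score 66≥32).
D10: dominated by D12 (risk 1≤1, time 16≤16, cost 199≤284, benefit score 66≥29).
D11: not dominated.
D12: not dominated.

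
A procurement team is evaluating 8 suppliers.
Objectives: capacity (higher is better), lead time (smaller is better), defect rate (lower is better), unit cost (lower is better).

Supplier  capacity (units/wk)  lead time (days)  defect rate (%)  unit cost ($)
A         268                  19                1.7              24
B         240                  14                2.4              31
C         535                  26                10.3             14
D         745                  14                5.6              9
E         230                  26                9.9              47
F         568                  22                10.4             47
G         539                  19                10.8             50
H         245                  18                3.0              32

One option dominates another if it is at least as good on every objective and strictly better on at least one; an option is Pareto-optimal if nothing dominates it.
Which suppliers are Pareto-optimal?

A: not dominated (best defect rate).
B: not dominated.
C: dominated by D (capacity 745≥535, lead time 14≤26, defect rate 5.6≤10.3, unit cost 9≤14).
D: not dominated (best capacity).
E: dominated by A (capacity 268≥230, lead time 19≤26, defect rate 1.7≤9.9, unit cost 24≤47).
F: dominated by D (capacity 745≥568, lead time 14≤22, defect rate 5.6≤10.4, unit cost 9≤47).
G: dominated by D (capacity 745≥539, lead time 14≤19, defect rate 5.6≤10.8, unit cost 9≤50).
H: not dominated.

A, B, D, H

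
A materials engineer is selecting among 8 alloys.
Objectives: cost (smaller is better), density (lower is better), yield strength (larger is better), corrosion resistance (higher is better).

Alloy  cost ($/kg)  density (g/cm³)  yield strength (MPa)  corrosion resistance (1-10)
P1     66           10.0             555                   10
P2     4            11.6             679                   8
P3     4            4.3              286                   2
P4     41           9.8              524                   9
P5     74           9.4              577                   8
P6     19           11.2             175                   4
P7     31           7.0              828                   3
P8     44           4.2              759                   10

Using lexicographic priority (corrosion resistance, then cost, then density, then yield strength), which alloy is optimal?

P8

First maximize corrosion resistance: best is 10, kept {P1, P8}.
Then minimize cost: best is 44, kept {P8}.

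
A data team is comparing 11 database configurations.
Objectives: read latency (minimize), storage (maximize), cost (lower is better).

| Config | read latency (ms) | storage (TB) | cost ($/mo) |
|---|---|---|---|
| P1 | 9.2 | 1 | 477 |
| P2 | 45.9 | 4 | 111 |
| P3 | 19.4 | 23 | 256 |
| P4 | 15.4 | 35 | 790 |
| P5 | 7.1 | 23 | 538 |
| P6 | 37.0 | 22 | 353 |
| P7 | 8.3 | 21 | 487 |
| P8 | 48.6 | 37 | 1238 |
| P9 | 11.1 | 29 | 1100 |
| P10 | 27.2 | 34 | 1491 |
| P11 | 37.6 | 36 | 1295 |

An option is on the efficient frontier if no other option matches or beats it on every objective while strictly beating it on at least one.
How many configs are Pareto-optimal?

9

P1: not dominated.
P2: not dominated (best cost).
P3: not dominated.
P4: not dominated.
P5: not dominated (best read latency).
P6: dominated by P3 (read latency 19.4≤37.0, storage 23≥22, cost 256≤353).
P7: not dominated.
P8: not dominated (best storage).
P9: not dominated.
P10: dominated by P4 (read latency 15.4≤27.2, storage 35≥34, cost 790≤1491).
P11: not dominated.
Pareto-optimal: P1, P2, P3, P4, P5, P7, P8, P9, P11 → 9.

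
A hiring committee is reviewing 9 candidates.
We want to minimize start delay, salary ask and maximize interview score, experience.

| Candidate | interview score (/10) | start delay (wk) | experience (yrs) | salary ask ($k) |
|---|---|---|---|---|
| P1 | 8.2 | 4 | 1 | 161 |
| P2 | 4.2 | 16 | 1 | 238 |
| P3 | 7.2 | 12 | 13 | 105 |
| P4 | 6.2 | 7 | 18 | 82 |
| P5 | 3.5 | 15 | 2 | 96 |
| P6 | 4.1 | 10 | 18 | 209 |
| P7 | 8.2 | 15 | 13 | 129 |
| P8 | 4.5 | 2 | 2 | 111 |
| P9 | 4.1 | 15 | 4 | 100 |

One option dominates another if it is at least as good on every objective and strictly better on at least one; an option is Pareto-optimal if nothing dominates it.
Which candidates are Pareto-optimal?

P1: not dominated.
P2: dominated by P1 (interview score 8.2≥4.2, start delay 4≤16, experience 1≥1, salary ask 161≤238).
P3: not dominated.
P4: not dominated (best salary ask).
P5: dominated by P4 (interview score 6.2≥3.5, start delay 7≤15, experience 18≥2, salary ask 82≤96).
P6: dominated by P4 (interview score 6.2≥4.1, start delay 7≤10, experience 18≥18, salary ask 82≤209).
P7: not dominated.
P8: not dominated (best start delay).
P9: dominated by P4 (interview score 6.2≥4.1, start delay 7≤15, experience 18≥4, salary ask 82≤100).

P1, P3, P4, P7, P8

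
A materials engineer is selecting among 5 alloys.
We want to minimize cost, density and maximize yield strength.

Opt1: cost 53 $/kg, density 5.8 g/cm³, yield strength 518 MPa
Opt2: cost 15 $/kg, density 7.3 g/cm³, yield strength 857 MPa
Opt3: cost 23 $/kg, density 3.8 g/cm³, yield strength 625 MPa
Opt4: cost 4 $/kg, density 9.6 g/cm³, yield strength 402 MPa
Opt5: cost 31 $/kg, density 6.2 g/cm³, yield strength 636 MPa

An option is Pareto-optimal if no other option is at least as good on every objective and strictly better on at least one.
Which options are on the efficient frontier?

Opt1: dominated by Opt3 (cost 23≤53, density 3.8≤5.8, yield strength 625≥518).
Opt2: not dominated (best yield strength).
Opt3: not dominated (best density).
Opt4: not dominated (best cost).
Opt5: not dominated.

Opt2, Opt3, Opt4, Opt5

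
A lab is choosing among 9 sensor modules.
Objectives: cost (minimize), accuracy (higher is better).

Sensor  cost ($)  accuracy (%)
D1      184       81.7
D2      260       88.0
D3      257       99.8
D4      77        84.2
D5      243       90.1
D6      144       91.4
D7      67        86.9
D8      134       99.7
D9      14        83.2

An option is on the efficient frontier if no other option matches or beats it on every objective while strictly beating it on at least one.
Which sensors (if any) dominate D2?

D3: cost 257≤260, accuracy 99.8≥88.0 — dominates D2.
D5: cost 243≤260, accuracy 90.1≥88.0 — dominates D2.
D6: cost 144≤260, accuracy 91.4≥88.0 — dominates D2.
D8: cost 134≤260, accuracy 99.7≥88.0 — dominates D2.
Others (D1, D4, D7, D9) are each worse than D2 on at least one objective.

D3, D5, D6, D8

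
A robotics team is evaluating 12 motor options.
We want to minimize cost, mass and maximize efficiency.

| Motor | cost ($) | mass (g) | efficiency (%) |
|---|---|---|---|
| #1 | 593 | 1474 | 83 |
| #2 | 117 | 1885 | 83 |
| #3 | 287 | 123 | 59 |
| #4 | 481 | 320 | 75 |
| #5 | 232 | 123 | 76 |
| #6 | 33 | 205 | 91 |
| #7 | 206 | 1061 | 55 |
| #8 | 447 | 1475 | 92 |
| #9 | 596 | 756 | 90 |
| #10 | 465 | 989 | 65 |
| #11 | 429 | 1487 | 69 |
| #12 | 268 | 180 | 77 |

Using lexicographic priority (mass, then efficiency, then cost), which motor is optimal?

#5

First minimize mass: best is 123, kept {#3, #5}.
Then maximize efficiency: best is 76, kept {#5}.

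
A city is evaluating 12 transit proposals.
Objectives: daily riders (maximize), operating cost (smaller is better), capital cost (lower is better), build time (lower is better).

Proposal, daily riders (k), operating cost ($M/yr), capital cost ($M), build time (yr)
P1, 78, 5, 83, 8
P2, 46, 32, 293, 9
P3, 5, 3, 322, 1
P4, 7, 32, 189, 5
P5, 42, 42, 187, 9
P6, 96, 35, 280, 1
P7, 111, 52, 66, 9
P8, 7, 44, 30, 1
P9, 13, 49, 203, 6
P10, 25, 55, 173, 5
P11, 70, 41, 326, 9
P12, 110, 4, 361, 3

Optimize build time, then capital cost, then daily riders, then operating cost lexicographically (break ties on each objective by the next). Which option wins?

First minimize build time: best is 1, kept {P3, P6, P8}.
Then minimize capital cost: best is 30, kept {P8}.

P8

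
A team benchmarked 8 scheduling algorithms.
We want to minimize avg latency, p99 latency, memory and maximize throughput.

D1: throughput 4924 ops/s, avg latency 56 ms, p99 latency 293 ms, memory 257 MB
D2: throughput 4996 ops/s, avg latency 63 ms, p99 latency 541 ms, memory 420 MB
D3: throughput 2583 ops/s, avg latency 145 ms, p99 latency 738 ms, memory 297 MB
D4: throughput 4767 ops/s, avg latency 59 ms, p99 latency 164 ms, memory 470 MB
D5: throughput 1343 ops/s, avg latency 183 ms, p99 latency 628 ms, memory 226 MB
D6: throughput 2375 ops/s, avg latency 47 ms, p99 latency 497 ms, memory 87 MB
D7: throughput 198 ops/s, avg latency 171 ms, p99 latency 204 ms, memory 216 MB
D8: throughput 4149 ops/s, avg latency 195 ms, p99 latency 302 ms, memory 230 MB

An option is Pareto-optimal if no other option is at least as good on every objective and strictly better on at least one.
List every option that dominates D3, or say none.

D1: throughput 4924≥2583, avg latency 56≤145, p99 latency 293≤738, memory 257≤297 — dominates D3.
Others (D2, D4, D5, D6, D7, D8) are each worse than D3 on at least one objective.

D1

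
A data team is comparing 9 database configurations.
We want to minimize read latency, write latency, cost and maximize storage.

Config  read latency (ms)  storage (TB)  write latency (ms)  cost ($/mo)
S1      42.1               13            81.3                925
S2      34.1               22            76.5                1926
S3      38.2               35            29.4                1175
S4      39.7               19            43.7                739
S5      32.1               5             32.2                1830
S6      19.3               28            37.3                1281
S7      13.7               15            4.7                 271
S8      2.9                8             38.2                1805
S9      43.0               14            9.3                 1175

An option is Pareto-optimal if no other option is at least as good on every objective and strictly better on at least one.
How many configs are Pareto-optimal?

5

S1: dominated by S4 (read latency 39.7≤42.1, storage 19≥13, write latency 43.7≤81.3, cost 739≤925).
S2: dominated by S6 (read latency 19.3≤34.1, storage 28≥22, write latency 37.3≤76.5, cost 1281≤1926).
S3: not dominated (best storage).
S4: not dominated.
S5: dominated by S7 (read latency 13.7≤32.1, storage 15≥5, write latency 4.7≤32.2, cost 271≤1830).
S6: not dominated.
S7: not dominated (best write latency).
S8: not dominated (best read latency).
S9: dominated by S7 (read latency 13.7≤43.0, storage 15≥14, write latency 4.7≤9.3, cost 271≤1175).
Pareto-optimal: S3, S4, S6, S7, S8 → 5.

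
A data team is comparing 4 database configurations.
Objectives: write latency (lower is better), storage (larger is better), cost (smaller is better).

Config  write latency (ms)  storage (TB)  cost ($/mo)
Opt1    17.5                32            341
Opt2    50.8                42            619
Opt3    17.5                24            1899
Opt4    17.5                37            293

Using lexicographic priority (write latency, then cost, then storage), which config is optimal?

Opt4

First minimize write latency: best is 17.5, kept {Opt1, Opt3, Opt4}.
Then minimize cost: best is 293, kept {Opt4}.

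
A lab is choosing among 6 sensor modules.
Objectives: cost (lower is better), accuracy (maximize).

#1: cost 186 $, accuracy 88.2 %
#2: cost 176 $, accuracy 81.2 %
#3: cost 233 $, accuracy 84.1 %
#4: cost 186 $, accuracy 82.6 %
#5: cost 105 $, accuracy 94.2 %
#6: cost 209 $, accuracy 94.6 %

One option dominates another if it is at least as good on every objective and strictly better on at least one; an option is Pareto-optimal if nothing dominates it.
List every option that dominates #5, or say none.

#1: worse on cost (186 vs 105).
#2: worse on cost (176 vs 105).
#3: worse on cost (233 vs 105).
#4: worse on cost (186 vs 105).
#6: worse on cost (209 vs 105).
No option dominates #5.

none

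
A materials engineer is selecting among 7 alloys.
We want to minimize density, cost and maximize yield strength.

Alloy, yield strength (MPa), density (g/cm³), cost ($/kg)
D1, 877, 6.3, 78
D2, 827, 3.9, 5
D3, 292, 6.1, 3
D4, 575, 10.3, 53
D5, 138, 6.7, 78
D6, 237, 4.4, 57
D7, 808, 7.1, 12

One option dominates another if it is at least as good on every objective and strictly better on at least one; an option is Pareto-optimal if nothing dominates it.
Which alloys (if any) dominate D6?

D2

D2: yield strength 827≥237, density 3.9≤4.4, cost 5≤57 — dominates D6.
Others (D1, D3, D4, D5, D7) are each worse than D6 on at least one objective.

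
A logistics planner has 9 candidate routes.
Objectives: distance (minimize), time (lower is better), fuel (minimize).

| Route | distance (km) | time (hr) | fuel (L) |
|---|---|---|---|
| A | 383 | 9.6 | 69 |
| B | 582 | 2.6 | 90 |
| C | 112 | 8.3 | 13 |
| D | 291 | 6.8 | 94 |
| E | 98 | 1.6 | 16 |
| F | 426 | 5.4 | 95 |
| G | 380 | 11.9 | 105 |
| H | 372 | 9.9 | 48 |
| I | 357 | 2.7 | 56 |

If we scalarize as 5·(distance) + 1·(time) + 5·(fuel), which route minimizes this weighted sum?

A: 5·383 + 1·9.6 + 5·69 = 2269.6
B: 5·582 + 1·2.6 + 5·90 = 3362.6
C: 5·112 + 1·8.3 + 5·13 = 633.3
D: 5·291 + 1·6.8 + 5·94 = 1931.8
E: 5·98 + 1·1.6 + 5·16 = 571.6
F: 5·426 + 1·5.4 + 5·95 = 2610.4
G: 5·380 + 1·11.9 + 5·105 = 2436.9
H: 5·372 + 1·9.9 + 5·48 = 2109.9
I: 5·357 + 1·2.7 + 5·56 = 2067.7
Lowest: E at 571.6.

E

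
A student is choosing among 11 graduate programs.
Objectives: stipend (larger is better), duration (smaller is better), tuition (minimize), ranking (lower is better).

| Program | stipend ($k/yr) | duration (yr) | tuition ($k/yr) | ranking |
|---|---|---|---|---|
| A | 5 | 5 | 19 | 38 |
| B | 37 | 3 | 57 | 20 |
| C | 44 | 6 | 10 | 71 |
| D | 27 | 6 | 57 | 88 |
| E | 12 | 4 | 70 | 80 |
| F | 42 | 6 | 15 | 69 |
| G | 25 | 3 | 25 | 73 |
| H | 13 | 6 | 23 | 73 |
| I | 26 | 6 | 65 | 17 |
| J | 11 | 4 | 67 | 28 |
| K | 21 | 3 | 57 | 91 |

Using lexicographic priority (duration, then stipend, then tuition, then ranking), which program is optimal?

B

First minimize duration: best is 3, kept {B, G, K}.
Then maximize stipend: best is 37, kept {B}.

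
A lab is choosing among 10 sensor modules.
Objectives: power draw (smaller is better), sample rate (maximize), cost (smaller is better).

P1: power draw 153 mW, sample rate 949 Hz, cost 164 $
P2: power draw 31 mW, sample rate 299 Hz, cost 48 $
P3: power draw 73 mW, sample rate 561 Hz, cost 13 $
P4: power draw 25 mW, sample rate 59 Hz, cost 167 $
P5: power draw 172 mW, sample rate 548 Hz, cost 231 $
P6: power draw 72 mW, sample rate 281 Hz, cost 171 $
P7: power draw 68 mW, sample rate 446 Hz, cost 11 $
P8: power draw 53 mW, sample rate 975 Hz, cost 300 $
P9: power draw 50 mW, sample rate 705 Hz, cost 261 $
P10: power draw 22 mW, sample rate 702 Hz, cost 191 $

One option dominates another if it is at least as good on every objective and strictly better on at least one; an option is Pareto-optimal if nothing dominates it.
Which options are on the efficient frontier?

P1, P2, P3, P4, P7, P8, P9, P10

P1: not dominated.
P2: not dominated.
P3: not dominated.
P4: not dominated.
P5: dominated by P1 (power draw 153≤172, sample rate 949≥548, cost 164≤231).
P6: dominated by P2 (power draw 31≤72, sample rate 299≥281, cost 48≤171).
P7: not dominated (best cost).
P8: not dominated (best sample rate).
P9: not dominated.
P10: not dominated (best power draw).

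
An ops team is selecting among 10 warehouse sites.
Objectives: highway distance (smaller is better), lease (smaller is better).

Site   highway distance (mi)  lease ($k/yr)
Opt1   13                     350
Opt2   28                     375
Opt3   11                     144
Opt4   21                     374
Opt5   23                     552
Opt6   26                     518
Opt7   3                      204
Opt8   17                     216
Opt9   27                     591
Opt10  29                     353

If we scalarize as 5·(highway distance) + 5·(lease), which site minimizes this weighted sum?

Opt3

Opt1: 5·13 + 5·350 = 1815
Opt2: 5·28 + 5·375 = 2015
Opt3: 5·11 + 5·144 = 775
Opt4: 5·21 + 5·374 = 1975
Opt5: 5·23 + 5·552 = 2875
Opt6: 5·26 + 5·518 = 2720
Opt7: 5·3 + 5·204 = 1035
Opt8: 5·17 + 5·216 = 1165
Opt9: 5·27 + 5·591 = 3090
Opt10: 5·29 + 5·353 = 1910
Lowest: Opt3 at 775.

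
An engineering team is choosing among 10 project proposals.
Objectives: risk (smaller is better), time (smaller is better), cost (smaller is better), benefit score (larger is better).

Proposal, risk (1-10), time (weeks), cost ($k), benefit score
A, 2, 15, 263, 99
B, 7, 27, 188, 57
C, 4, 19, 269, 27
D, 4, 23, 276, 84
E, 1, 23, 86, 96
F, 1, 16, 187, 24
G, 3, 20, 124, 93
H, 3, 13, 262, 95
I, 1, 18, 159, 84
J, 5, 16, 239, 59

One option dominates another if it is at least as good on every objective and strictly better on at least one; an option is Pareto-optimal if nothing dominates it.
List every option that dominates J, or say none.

none

A: worse on cost (263 vs 239).
B: worse on risk (7 vs 5).
C: worse on time (19 vs 16).
D: worse on time (23 vs 16).
E: worse on time (23 vs 16).
F: worse on benefit score (24 vs 59).
G: worse on time (20 vs 16).
H: worse on cost (262 vs 239).
I: worse on time (18 vs 16).
No option dominates J.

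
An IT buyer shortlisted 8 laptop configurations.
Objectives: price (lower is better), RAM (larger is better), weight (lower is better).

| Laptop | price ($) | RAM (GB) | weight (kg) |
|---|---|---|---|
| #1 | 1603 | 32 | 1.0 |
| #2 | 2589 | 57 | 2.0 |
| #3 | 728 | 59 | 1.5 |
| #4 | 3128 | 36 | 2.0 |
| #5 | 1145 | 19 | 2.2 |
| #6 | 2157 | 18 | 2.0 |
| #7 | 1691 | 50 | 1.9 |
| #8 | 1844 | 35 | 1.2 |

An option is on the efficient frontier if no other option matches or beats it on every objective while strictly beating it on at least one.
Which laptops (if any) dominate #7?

#3: price 728≤1691, RAM 59≥50, weight 1.5≤1.9 — dominates #7.
Others (#1, #2, #4, #5, #6, #8) are each worse than #7 on at least one objective.

#3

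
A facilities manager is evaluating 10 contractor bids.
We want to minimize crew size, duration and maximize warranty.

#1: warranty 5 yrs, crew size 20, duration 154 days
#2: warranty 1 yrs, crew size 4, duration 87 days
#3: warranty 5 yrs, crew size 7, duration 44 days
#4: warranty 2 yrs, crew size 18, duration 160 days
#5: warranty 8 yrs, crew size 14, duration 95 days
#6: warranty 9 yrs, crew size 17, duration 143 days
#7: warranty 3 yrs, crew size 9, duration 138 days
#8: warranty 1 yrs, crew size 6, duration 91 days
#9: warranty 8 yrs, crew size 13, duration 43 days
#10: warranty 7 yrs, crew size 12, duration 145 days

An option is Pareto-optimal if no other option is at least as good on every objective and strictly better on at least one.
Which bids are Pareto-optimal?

#2, #3, #6, #9, #10

#1: dominated by #3 (warranty 5≥5, crew size 7≤20, duration 44≤154).
#2: not dominated (best crew size).
#3: not dominated.
#4: dominated by #3 (warranty 5≥2, crew size 7≤18, duration 44≤160).
#5: dominated by #9 (warranty 8≥8, crew size 13≤14, duration 43≤95).
#6: not dominated (best warranty).
#7: dominated by #3 (warranty 5≥3, crew size 7≤9, duration 44≤138).
#8: dominated by #2 (warranty 1≥1, crew size 4≤6, duration 87≤91).
#9: not dominated (best duration).
#10: not dominated.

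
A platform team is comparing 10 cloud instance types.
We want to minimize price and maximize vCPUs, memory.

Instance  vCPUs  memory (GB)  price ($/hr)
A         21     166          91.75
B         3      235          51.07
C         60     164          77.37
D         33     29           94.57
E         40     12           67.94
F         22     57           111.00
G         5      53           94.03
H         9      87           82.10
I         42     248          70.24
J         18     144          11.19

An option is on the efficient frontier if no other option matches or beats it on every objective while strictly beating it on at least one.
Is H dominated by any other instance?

C vs H: vCPUs 60≥9, memory 164≥87, price 77.37≤82.10 — C is at least as good on every objective and strictly better on at least one, so C dominates H.

Yes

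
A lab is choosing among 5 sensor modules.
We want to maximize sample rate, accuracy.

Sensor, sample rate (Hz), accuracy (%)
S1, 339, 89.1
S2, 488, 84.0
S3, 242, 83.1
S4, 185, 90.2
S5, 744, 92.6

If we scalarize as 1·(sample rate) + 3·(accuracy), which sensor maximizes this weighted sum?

S5

S1: 1·339 + 3·89.1 = 606.3
S2: 1·488 + 3·84.0 = 740.0
S3: 1·242 + 3·83.1 = 491.3
S4: 1·185 + 3·90.2 = 455.6
S5: 1·744 + 3·92.6 = 1021.8
Highest: S5 at 1021.8.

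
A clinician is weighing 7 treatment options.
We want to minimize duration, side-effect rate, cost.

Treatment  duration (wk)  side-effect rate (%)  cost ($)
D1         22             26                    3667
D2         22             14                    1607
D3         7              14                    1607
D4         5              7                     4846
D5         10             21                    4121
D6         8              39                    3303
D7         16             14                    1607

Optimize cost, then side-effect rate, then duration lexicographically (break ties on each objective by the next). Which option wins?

D3

First minimize cost: best is 1607, kept {D2, D3, D7}.
Then minimize side-effect rate: best is 14, kept {D2, D3, D7}.
Then minimize duration: best is 7, kept {D3}.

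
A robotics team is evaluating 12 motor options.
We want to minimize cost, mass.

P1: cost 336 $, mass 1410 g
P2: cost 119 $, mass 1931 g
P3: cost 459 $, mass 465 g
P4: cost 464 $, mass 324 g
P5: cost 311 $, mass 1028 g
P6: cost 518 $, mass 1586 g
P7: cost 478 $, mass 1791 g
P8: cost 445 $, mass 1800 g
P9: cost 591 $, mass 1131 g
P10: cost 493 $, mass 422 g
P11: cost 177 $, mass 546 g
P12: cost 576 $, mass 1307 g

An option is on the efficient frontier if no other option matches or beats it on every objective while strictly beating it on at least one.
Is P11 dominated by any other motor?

No

P1: worse on cost (336 vs 177).
P2: worse on mass (1931 vs 546).
P3: worse on cost (459 vs 177).
P4: worse on cost (464 vs 177).
P5: worse on cost (311 vs 177).
P6: worse on cost (518 vs 177).
P7: worse on cost (478 vs 177).
P8: worse on cost (445 vs 177).
P9: worse on cost (591 vs 177).
P10: worse on cost (493 vs 177).
P12: worse on cost (576 vs 177).
No option is at least as good as P11 on every objective and strictly better on one.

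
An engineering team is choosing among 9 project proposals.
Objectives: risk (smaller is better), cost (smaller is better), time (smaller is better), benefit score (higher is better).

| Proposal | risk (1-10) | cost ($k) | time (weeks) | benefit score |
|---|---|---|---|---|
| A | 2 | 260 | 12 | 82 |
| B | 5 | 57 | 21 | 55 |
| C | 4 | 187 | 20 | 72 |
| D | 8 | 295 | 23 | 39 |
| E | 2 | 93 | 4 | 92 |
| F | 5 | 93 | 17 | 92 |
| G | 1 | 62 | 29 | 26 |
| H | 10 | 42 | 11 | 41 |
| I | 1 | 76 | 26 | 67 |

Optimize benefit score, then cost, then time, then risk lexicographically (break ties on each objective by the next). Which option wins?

First maximize benefit score: best is 92, kept {E, F}.
Then minimize cost: best is 93, kept {E, F}.
Then minimize time: best is 4, kept {E}.

E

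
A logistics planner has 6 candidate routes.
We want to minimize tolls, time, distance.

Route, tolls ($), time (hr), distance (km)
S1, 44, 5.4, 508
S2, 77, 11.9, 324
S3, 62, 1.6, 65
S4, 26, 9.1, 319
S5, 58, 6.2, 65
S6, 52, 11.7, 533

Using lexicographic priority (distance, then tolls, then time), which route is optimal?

First minimize distance: best is 65, kept {S3, S5}.
Then minimize tolls: best is 58, kept {S5}.

S5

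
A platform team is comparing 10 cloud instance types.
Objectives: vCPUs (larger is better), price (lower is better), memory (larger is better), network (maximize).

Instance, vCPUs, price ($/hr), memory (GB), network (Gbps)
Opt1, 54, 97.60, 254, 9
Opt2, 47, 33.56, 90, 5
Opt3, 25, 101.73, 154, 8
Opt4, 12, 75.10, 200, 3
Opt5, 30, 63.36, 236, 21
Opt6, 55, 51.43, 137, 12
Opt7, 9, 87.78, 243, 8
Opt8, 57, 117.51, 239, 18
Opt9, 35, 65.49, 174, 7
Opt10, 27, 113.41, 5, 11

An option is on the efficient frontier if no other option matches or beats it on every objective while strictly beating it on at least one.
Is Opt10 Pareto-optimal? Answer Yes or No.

Opt5 vs Opt10: vCPUs 30≥27, price 63.36≤113.41, memory 236≥5, network 21≥11 — Opt5 is at least as good on every objective and strictly better on at least one, so Opt5 dominates Opt10.

No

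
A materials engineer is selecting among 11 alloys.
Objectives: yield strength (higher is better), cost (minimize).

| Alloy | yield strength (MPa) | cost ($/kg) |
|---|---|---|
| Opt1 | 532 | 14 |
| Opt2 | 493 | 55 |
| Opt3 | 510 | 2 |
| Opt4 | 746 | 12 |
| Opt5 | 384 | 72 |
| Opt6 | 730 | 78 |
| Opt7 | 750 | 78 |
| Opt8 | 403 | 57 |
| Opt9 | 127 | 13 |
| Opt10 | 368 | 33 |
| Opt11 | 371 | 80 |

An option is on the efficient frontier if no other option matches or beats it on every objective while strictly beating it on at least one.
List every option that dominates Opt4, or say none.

Opt1: worse on yield strength (532 vs 746).
Opt2: worse on yield strength (493 vs 746).
Opt3: worse on yield strength (510 vs 746).
Opt5: worse on yield strength (384 vs 746).
Opt6: worse on yield strength (730 vs 746).
Opt7: worse on cost (78 vs 12).
Opt8: worse on yield strength (403 vs 746).
Opt9: worse on yield strength (127 vs 746).
Opt10: worse on yield strength (368 vs 746).
Opt11: worse on yield strength (371 vs 746).
No option dominates Opt4.

none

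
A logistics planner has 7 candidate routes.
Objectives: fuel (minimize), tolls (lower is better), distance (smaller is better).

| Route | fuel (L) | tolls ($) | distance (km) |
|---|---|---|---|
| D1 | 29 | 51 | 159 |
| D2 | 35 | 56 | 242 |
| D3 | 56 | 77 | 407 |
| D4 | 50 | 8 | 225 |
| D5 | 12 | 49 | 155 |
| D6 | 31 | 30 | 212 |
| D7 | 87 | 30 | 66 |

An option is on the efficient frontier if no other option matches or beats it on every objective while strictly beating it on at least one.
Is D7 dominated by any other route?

D1: worse on tolls (51 vs 30).
D2: worse on tolls (56 vs 30).
D3: worse on tolls (77 vs 30).
D4: worse on distance (225 vs 66).
D5: worse on tolls (49 vs 30).
D6: worse on distance (212 vs 66).
No option is at least as good as D7 on every objective and strictly better on one.

No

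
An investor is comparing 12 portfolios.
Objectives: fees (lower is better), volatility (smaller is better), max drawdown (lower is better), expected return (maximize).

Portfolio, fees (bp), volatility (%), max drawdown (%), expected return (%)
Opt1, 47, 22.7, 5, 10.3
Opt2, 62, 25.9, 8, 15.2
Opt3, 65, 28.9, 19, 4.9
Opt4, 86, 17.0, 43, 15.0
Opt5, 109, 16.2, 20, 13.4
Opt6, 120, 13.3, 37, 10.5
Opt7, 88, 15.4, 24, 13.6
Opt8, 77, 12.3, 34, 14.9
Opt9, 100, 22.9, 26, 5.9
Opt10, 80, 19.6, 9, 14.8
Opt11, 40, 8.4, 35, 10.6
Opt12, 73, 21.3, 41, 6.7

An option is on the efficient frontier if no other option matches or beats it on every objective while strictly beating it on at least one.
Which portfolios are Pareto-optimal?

Opt1, Opt2, Opt4, Opt5, Opt7, Opt8, Opt10, Opt11

Opt1: not dominated (best max drawdown).
Opt2: not dominated (best expected return).
Opt3: dominated by Opt1 (fees 47≤65, volatility 22.7≤28.9, max drawdown 5≤19, expected return 10.3≥4.9).
Opt4: not dominated.
Opt5: not dominated.
Opt6: dominated by Opt8 (fees 77≤120, volatility 12.3≤13.3, max drawdown 34≤37, expected return 14.9≥10.5).
Opt7: not dominated.
Opt8: not dominated.
Opt9: dominated by Opt1 (fees 47≤100, volatility 22.7≤22.9, max drawdown 5≤26, expected return 10.3≥5.9).
Opt10: not dominated.
Opt11: not dominated (best fees).
Opt12: dominated by Opt11 (fees 40≤73, volatility 8.4≤21.3, max drawdown 35≤41, expected return 10.6≥6.7).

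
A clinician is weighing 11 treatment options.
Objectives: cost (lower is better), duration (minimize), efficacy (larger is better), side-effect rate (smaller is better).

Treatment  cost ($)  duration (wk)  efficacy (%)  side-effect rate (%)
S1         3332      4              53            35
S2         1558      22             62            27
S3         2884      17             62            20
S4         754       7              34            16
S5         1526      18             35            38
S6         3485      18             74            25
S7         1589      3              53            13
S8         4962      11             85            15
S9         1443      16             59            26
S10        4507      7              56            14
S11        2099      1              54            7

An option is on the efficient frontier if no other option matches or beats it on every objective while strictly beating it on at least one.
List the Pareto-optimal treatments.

S1: dominated by S7 (cost 1589≤3332, duration 3≤4, efficacy 53≥53, side-effect rate 13≤35).
S2: not dominated.
S3: not dominated.
S4: not dominated (best cost).
S5: dominated by S9 (cost 1443≤1526, duration 16≤18, efficacy 59≥35, side-effect rate 26≤38).
S6: not dominated.
S7: not dominated.
S8: not dominated (best efficacy).
S9: not dominated.
S10: not dominated.
S11: not dominated (best duration).

S2, S3, S4, S6, S7, S8, S9, S10, S11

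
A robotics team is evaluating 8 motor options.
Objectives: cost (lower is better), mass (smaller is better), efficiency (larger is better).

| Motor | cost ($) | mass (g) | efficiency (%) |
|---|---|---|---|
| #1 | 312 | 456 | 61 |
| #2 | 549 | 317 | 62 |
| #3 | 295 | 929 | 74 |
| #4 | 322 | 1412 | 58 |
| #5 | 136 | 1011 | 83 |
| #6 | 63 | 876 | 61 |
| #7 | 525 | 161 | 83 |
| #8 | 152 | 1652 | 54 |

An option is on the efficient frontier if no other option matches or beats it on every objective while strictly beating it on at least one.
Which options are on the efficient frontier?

#1, #3, #5, #6, #7

#1: not dominated.
#2: dominated by #7 (cost 525≤549, mass 161≤317, efficiency 83≥62).
#3: not dominated.
#4: dominated by #1 (cost 312≤322, mass 456≤1412, efficiency 61≥58).
#5: not dominated.
#6: not dominated (best cost).
#7: not dominated (best mass).
#8: dominated by #5 (cost 136≤152, mass 1011≤1652, efficiency 83≥54).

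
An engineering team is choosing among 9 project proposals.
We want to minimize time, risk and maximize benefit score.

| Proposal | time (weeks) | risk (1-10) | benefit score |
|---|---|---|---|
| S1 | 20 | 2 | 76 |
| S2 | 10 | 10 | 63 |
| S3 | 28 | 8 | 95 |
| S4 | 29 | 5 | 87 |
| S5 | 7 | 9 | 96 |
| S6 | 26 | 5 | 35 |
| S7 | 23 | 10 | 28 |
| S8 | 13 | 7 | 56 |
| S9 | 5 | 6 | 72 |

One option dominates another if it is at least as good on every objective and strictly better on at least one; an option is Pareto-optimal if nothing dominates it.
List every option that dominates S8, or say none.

S9: time 5≤13, risk 6≤7, benefit score 72≥56 — dominates S8.
Others (S1, S2, S3, S4, S5, S6, S7) are each worse than S8 on at least one objective.

S9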